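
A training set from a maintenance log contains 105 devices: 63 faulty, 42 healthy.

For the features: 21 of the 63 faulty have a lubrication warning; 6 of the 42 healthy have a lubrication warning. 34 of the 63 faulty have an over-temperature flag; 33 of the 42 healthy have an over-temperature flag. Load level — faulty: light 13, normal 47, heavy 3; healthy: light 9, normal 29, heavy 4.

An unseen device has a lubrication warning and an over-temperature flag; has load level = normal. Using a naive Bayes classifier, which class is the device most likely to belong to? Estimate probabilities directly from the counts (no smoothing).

faulty: (63/105) × (21/63) × (34/63) × (47/63) ≈ 0.0805241
healthy: (42/105) × (6/42) × (33/42) × (29/42) ≈ 0.031001
Highest score → faulty.

faulty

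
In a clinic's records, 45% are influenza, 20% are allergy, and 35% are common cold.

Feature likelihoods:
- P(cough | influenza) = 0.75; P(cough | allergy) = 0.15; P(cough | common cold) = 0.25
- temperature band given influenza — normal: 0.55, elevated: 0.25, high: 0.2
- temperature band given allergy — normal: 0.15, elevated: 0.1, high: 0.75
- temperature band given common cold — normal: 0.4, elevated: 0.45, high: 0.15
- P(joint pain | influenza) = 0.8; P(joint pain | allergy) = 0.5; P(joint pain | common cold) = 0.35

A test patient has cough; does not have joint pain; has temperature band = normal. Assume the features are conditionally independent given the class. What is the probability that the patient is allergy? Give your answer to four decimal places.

0.0362

influenza: 0.45 × 0.75 × 0.55 × (1−0.8) = 0.037125
allergy: 0.2 × 0.15 × 0.15 × (1−0.5) = 0.00225
common cold: 0.35 × 0.25 × 0.4 × (1−0.35) = 0.02275
P(allergy | x) = 0.00225 / 0.062125 ≈ 0.0362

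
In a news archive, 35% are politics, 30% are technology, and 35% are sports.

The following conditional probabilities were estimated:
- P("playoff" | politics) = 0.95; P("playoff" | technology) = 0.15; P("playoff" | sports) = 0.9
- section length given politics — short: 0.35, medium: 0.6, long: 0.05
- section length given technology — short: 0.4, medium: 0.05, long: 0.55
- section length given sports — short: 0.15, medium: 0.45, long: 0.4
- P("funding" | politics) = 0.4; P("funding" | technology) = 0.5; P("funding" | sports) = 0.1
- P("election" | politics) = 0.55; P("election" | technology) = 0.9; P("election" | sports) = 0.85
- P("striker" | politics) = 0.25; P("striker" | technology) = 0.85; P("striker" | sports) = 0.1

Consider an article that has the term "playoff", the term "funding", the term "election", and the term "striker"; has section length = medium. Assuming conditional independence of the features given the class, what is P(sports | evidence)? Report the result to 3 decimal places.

politics: 0.35 × 0.95 × 0.6 × 0.4 × 0.55 × 0.25 = 0.0109725
technology: 0.3 × 0.15 × 0.05 × 0.5 × 0.9 × 0.85 = 0.000860625
sports: 0.35 × 0.9 × 0.45 × 0.1 × 0.85 × 0.1 = 0.001204875
P(sports | x) = 0.001204875 / 0.013038 ≈ 0.092

0.092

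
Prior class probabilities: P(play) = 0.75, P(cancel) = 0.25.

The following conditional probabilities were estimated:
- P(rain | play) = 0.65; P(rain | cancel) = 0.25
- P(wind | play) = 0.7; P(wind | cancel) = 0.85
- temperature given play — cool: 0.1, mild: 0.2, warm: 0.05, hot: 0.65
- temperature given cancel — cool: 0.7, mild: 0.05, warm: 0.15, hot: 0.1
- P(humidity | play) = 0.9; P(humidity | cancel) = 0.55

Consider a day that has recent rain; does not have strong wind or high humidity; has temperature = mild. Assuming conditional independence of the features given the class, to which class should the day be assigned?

play

play: 0.75 × 0.65 × (1−0.7) × 0.2 × (1−0.9) = 0.002925
cancel: 0.25 × 0.25 × (1−0.85) × 0.05 × (1−0.55) = 0.0002109375
Highest score → play.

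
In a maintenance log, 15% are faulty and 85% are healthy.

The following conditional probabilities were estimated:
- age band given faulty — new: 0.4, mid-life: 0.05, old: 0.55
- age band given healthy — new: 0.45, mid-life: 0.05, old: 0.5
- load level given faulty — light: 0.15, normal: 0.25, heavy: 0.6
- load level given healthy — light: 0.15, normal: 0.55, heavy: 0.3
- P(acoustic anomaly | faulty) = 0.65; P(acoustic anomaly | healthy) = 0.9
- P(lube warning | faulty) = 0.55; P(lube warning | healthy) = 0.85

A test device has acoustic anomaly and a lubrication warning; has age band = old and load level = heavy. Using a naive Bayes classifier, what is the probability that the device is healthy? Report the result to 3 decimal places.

faulty: 0.15 × 0.55 × 0.6 × 0.65 × 0.55 = 0.01769625
healthy: 0.85 × 0.5 × 0.3 × 0.9 × 0.85 = 0.0975375
P(healthy | x) = 0.0975375 / 0.11523375 ≈ 0.846

0.846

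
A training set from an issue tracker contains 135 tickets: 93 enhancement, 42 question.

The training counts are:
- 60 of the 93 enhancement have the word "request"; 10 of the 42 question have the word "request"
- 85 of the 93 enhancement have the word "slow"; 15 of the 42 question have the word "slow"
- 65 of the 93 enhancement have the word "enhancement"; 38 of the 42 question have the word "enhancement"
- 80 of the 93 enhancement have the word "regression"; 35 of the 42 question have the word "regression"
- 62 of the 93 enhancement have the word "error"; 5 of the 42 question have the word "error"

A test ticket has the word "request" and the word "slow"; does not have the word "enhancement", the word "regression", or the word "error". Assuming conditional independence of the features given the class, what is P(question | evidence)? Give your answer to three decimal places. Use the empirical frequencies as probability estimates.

enhancement: (93/135) × (60/93) × (85/93) × (28/93) × (13/93) × (31/93) ≈ 0.00569859
question: (42/135) × (10/42) × (15/42) × (4/42) × (7/42) × (37/42) ≈ 0.00036993
P(question | x) = 0.00036993 / 0.00606852 ≈ 0.061

0.061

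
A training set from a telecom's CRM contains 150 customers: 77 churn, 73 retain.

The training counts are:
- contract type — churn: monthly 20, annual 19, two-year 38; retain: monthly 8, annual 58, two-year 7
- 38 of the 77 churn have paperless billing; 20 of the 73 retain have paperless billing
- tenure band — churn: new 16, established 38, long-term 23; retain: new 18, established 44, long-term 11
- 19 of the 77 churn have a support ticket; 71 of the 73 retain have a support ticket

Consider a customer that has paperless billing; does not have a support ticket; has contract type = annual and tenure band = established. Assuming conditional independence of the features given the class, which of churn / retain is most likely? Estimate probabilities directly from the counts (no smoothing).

churn: (77/150) × (19/77) × (38/77) × (38/77) × (58/77) ≈ 0.0232373
retain: (73/150) × (58/73) × (20/73) × (44/73) × (2/73) ≈ 0.00174937
Highest score → churn.

churn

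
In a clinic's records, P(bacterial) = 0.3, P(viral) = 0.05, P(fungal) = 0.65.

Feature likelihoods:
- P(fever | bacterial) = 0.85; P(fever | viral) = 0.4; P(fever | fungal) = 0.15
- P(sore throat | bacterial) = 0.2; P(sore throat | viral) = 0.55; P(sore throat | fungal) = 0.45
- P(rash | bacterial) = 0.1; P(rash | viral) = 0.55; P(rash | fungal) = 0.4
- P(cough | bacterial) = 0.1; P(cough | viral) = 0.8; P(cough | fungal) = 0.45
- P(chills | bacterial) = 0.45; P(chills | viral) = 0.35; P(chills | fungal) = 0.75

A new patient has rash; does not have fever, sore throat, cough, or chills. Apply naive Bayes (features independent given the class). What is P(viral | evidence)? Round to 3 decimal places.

bacterial: 0.3 × (1−0.85) × (1−0.2) × 0.1 × (1−0.1) × (1−0.45) = 0.001782
viral: 0.05 × (1−0.4) × (1−0.55) × 0.55 × (1−0.8) × (1−0.35) = 0.00096525
fungal: 0.65 × (1−0.15) × (1−0.45) × 0.4 × (1−0.45) × (1−0.75) = 0.016713125
P(viral | x) = 0.00096525 / 0.019460375 ≈ 0.050

0.050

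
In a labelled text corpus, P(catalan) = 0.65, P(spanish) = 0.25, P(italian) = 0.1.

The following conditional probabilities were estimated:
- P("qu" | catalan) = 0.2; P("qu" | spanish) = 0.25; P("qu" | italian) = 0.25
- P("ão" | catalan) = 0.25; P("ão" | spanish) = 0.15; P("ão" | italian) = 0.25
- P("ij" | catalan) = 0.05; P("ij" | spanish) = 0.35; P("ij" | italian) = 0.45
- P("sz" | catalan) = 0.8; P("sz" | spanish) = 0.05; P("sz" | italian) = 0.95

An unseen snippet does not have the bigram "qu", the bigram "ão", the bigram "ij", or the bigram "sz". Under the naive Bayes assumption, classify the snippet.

catalan: 0.65 × (1−0.2) × (1−0.25) × (1−0.05) × (1−0.8) = 0.0741
spanish: 0.25 × (1−0.25) × (1−0.15) × (1−0.35) × (1−0.05) = 0.0984140625
italian: 0.1 × (1−0.25) × (1−0.25) × (1−0.45) × (1−0.95) = 0.001546875
Highest score → spanish.

spanish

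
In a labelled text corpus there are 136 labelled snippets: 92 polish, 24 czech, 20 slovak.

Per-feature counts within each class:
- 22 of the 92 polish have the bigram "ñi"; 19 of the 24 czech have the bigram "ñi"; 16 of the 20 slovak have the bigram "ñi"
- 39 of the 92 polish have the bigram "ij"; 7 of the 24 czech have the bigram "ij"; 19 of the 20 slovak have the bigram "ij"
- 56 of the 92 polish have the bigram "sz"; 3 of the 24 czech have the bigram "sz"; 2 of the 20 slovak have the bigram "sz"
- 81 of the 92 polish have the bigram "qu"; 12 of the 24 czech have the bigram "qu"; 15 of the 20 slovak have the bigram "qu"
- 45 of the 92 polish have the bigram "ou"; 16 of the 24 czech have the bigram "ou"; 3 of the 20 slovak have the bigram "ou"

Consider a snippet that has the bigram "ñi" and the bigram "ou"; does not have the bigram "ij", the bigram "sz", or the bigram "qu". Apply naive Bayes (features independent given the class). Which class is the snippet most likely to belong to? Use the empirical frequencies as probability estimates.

polish: (92/136) × (22/92) × (53/92) × (36/92) × (11/92) × (45/92) ≈ 0.00213263
czech: (24/136) × (19/24) × (17/24) × (21/24) × (12/24) × (16/24) ≈ 0.0288628
slovak: (20/136) × (16/20) × (1/20) × (18/20) × (5/20) × (3/20) ≈ 0.000198529
Highest score → czech.

czech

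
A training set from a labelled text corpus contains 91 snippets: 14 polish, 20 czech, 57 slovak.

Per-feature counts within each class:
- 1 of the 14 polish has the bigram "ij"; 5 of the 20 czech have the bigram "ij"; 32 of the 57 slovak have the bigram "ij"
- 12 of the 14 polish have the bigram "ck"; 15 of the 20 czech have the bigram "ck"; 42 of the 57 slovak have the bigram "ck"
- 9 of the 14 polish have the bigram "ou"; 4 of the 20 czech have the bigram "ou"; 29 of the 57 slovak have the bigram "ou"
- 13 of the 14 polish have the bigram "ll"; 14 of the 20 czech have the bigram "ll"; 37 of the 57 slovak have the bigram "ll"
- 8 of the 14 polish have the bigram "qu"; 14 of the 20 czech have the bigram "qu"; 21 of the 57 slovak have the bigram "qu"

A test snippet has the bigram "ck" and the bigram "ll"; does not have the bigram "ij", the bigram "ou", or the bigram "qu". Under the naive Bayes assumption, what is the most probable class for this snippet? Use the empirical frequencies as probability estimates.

polish: (14/91) × (13/14) × (12/14) × (5/14) × (13/14) × (6/14) ≈ 0.0174035
czech: (20/91) × (15/20) × (15/20) × (16/20) × (14/20) × (6/20) ≈ 0.0207692
slovak: (57/91) × (25/57) × (42/57) × (28/57) × (37/57) × (36/57) ≈ 0.0407672
Highest score → slovak.

slovak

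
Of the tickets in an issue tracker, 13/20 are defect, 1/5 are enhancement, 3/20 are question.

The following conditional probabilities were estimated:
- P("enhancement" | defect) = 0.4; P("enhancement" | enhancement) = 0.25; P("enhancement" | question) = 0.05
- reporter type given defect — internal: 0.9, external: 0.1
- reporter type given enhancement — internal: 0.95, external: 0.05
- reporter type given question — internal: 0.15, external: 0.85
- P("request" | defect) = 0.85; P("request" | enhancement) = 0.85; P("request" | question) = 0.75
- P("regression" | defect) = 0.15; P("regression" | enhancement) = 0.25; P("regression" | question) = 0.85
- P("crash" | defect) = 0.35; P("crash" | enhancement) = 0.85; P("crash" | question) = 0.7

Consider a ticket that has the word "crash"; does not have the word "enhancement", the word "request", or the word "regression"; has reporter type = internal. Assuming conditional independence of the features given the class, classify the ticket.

defect

defect: 0.65 × (1−0.4) × 0.9 × (1−0.85) × (1−0.15) × 0.35 = 0.015663375
enhancement: 0.2 × (1−0.25) × 0.95 × (1−0.85) × (1−0.25) × 0.85 = 0.0136265625
question: 0.15 × (1−0.05) × 0.15 × (1−0.75) × (1−0.85) × 0.7 = 0.00056109375
Highest score → defect.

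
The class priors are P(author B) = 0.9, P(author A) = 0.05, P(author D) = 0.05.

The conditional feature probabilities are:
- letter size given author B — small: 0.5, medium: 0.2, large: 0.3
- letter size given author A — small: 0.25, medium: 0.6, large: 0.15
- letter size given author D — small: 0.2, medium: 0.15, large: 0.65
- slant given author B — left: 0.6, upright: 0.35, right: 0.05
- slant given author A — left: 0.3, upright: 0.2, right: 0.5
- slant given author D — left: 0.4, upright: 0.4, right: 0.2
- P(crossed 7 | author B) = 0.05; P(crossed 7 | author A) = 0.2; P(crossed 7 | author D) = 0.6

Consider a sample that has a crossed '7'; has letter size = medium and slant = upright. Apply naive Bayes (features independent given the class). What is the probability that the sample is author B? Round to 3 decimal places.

author B: 0.9 × 0.2 × 0.35 × 0.05 = 0.00315
author A: 0.05 × 0.6 × 0.2 × 0.2 = 0.0012
author D: 0.05 × 0.15 × 0.4 × 0.6 = 0.0018
P(author B | x) = 0.00315 / 0.00615 ≈ 0.512

0.512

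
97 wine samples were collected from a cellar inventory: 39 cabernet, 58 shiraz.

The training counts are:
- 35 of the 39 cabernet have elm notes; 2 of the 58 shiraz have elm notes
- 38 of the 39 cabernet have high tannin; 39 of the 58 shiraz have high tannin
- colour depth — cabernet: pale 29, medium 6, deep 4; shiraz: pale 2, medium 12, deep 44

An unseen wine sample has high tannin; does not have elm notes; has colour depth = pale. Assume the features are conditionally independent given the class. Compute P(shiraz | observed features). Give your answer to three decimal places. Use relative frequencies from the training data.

cabernet: (39/97) × (4/39) × (38/39) × (29/39) ≈ 0.0298773
shiraz: (58/97) × (56/58) × (39/58) × (2/58) ≈ 0.0133861
P(shiraz | x) = 0.0133861 / 0.0432634 ≈ 0.309

0.309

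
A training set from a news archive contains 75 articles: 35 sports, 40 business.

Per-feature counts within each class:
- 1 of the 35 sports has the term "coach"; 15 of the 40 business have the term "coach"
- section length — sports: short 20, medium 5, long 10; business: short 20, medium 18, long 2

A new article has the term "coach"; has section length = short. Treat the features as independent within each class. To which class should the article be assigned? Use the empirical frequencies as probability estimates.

business

sports: (35/75) × (1/35) × (20/35) ≈ 0.00761905
business: (40/75) × (15/40) × (20/40) = 0.1
Highest score → business.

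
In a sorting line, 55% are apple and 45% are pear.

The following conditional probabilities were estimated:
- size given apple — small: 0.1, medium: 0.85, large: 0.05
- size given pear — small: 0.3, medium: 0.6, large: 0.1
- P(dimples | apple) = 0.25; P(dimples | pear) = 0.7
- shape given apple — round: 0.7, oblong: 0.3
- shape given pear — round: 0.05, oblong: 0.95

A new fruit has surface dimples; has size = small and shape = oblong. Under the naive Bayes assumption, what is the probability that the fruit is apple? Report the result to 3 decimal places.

apple: 0.55 × 0.1 × 0.25 × 0.3 = 0.004125
pear: 0.45 × 0.3 × 0.7 × 0.95 = 0.089775
P(apple | x) = 0.004125 / 0.0939 ≈ 0.044

0.044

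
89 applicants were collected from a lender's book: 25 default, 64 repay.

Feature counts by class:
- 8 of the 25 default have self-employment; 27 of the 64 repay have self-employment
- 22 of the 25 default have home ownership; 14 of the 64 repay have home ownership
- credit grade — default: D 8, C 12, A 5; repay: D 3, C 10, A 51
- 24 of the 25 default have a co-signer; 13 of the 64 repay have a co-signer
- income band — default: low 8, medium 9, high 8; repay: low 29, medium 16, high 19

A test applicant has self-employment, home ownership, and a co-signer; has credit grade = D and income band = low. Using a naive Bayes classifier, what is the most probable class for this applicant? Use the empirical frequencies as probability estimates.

default: (25/89) × (8/25) × (22/25) × (8/25) × (24/25) × (8/25) ≈ 0.00777596
repay: (64/89) × (27/64) × (14/64) × (3/64) × (13/64) × (29/64) ≈ 0.000286315
Highest score → default.

default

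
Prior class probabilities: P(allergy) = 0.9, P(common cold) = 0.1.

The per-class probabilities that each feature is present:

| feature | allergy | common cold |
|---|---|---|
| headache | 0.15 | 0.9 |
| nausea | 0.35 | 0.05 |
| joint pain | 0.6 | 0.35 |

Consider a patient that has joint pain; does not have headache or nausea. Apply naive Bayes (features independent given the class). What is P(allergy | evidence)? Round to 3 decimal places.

0.989

allergy: 0.9 × (1−0.15) × (1−0.35) × 0.6 = 0.29835
common cold: 0.1 × (1−0.9) × (1−0.05) × 0.35 = 0.003325
P(allergy | x) = 0.29835 / 0.301675 ≈ 0.989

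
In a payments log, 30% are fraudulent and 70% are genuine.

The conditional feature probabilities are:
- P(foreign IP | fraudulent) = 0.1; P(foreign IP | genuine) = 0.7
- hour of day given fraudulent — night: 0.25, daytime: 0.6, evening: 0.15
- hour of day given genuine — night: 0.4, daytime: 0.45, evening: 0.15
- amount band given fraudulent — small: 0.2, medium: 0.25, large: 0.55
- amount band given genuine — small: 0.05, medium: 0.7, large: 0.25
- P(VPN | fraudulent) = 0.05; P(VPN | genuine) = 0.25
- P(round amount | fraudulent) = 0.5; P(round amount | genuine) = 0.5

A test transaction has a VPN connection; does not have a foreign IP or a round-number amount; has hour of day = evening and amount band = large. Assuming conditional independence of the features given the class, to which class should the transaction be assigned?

genuine

fraudulent: 0.3 × (1−0.1) × 0.15 × 0.55 × 0.05 × (1−0.5) = 0.000556875
genuine: 0.7 × (1−0.7) × 0.15 × 0.25 × 0.25 × (1−0.5) = 0.000984375
Highest score → genuine.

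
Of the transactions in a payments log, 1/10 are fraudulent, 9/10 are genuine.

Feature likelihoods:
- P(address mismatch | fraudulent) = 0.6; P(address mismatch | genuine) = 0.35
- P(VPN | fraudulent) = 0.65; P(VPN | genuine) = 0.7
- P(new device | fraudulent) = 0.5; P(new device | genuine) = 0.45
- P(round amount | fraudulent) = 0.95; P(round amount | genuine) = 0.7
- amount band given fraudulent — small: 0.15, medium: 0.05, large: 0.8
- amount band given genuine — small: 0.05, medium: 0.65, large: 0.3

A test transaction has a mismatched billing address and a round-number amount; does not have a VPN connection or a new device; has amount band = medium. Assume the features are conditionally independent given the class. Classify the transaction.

fraudulent: 0.1 × 0.6 × (1−0.65) × (1−0.5) × 0.95 × 0.05 = 0.00049875
genuine: 0.9 × 0.35 × (1−0.7) × (1−0.45) × 0.7 × 0.65 = 0.023648625
Highest score → genuine.

genuine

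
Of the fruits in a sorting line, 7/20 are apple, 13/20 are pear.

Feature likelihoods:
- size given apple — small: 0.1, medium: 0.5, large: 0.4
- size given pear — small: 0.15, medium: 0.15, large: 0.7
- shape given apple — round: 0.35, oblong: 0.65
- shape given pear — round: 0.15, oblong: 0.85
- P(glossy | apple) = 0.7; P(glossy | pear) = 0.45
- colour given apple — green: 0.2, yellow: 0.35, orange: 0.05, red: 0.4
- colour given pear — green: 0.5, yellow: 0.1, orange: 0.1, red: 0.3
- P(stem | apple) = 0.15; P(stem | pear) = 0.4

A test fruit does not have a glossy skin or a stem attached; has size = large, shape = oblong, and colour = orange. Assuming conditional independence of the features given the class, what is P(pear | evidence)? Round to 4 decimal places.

0.9167

apple: 0.35 × 0.4 × 0.65 × (1−0.7) × 0.05 × (1−0.15) = 0.00116025
pear: 0.65 × 0.7 × 0.85 × (1−0.45) × 0.1 × (1−0.4) = 0.01276275
P(pear | x) = 0.01276275 / 0.013923 ≈ 0.9167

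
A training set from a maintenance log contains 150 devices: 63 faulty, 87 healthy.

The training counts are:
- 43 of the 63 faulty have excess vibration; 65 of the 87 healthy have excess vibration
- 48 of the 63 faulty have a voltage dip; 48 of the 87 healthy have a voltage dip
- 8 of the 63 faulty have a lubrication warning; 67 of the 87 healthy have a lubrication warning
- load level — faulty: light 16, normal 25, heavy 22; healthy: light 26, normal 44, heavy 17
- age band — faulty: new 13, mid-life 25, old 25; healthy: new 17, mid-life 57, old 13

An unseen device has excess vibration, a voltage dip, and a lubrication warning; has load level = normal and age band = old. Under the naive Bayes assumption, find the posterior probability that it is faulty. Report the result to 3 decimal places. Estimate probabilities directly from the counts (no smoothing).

faulty: (63/150) × (43/63) × (48/63) × (8/63) × (25/63) × (25/63) ≈ 0.00436743
healthy: (87/150) × (65/87) × (48/87) × (67/87) × (44/87) × (13/87) ≈ 0.0139142
P(faulty | x) = 0.00436743 / 0.01828163 ≈ 0.239

0.239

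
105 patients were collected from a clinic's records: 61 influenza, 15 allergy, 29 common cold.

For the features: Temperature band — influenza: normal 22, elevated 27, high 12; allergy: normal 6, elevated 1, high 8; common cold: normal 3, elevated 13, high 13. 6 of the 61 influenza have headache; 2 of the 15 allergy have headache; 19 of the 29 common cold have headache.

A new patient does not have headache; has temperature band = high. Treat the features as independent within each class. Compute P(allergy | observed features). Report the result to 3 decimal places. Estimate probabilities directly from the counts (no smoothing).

0.312

influenza: (61/105) × (12/61) × (55/61) ≈ 0.103044
allergy: (15/105) × (8/15) × (13/15) ≈ 0.0660317
common cold: (29/105) × (13/29) × (10/29) ≈ 0.0426929
P(allergy | x) = 0.0660317 / 0.2117686 ≈ 0.312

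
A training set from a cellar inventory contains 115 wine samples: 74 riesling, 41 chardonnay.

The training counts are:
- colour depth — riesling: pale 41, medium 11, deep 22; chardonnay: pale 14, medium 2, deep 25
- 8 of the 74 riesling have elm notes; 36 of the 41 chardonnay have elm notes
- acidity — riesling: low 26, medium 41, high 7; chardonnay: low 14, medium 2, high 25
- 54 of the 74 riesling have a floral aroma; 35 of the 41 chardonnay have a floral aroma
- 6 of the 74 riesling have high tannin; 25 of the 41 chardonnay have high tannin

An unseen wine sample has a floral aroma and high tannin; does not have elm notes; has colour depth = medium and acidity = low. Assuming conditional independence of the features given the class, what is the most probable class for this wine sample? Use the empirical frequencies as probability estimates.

riesling: (74/115) × (11/74) × (66/74) × (26/74) × (54/74) × (6/74) ≈ 0.0017735
chardonnay: (41/115) × (2/41) × (5/41) × (14/41) × (35/41) × (25/41) ≈ 0.000376967
Highest score → riesling.

riesling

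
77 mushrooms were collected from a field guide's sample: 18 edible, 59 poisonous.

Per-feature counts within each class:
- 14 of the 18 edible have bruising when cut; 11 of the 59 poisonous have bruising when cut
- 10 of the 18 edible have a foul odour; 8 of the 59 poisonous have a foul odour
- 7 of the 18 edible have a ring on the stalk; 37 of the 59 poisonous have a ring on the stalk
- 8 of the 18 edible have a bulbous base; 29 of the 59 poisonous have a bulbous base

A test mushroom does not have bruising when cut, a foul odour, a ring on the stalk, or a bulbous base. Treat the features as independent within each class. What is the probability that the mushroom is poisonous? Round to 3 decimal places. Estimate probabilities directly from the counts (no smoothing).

0.929

edible: (18/77) × (4/18) × (8/18) × (11/18) × (10/18) ≈ 0.00783853
poisonous: (59/77) × (48/59) × (51/59) × (22/59) × (30/59) ≈ 0.102167
P(poisonous | x) = 0.102167 / 0.11000553 ≈ 0.929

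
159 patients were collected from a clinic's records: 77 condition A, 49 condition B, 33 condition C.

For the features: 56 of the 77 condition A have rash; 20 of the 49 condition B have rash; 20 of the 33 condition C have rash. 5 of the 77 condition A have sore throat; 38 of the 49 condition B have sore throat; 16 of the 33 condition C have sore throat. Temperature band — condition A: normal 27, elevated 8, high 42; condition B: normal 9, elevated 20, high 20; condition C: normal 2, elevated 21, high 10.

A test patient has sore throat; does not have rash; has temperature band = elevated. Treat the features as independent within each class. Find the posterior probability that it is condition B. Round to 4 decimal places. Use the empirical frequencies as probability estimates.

condition A: (77/159) × (21/77) × (5/77) × (8/77) ≈ 0.000891047
condition B: (49/159) × (29/49) × (38/49) × (20/49) ≈ 0.0577328
condition C: (33/159) × (13/33) × (16/33) × (21/33) ≈ 0.0252265
P(condition B | x) = 0.0577328 / 0.083850347 ≈ 0.6885

0.6885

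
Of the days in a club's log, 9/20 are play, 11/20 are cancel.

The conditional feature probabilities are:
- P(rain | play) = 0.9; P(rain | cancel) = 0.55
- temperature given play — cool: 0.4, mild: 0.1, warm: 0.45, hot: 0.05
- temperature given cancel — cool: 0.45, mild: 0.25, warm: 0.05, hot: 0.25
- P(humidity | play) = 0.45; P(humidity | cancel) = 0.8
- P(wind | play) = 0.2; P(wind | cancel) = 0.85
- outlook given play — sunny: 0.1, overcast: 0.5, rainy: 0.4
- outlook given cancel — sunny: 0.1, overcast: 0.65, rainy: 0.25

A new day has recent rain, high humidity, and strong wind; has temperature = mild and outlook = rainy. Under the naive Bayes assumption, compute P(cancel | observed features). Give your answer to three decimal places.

0.898

play: 0.45 × 0.9 × 0.1 × 0.45 × 0.2 × 0.4 = 0.001458
cancel: 0.55 × 0.55 × 0.25 × 0.8 × 0.85 × 0.25 = 0.01285625
P(cancel | x) = 0.01285625 / 0.01431425 ≈ 0.898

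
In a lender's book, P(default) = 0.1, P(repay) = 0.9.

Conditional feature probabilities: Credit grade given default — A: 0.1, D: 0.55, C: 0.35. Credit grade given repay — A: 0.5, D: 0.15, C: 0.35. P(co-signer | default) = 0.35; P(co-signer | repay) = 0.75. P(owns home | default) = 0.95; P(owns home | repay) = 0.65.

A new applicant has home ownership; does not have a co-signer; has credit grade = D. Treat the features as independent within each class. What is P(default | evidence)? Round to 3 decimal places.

default: 0.1 × 0.55 × (1−0.35) × 0.95 = 0.0339625
repay: 0.9 × 0.15 × (1−0.75) × 0.65 = 0.0219375
P(default | x) = 0.0339625 / 0.0559 ≈ 0.608

0.608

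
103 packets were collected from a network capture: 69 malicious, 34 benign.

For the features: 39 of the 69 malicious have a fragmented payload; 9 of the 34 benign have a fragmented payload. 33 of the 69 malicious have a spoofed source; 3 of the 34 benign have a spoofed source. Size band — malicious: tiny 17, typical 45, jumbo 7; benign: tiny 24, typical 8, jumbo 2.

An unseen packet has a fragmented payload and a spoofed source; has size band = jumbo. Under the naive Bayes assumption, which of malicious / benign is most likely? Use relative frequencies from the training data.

malicious: (69/103) × (39/69) × (33/69) × (7/69) ≈ 0.0183714
benign: (34/103) × (9/34) × (3/34) × (2/34) ≈ 0.000453522
Highest score → malicious.

malicious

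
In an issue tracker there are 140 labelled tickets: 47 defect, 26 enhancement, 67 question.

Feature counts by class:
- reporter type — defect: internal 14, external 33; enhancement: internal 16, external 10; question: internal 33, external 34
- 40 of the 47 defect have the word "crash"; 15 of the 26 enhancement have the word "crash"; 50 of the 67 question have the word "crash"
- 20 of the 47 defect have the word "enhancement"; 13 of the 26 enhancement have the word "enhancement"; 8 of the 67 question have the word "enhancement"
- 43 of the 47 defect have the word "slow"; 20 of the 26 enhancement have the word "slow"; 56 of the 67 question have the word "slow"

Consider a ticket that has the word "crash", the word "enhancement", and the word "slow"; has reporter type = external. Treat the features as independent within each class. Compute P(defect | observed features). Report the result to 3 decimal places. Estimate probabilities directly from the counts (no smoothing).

0.697

defect: (47/140) × (33/47) × (40/47) × (20/47) × (43/47) ≈ 0.0781
enhancement: (26/140) × (10/26) × (15/26) × (13/26) × (20/26) ≈ 0.0158495
question: (67/140) × (34/67) × (50/67) × (8/67) × (56/67) ≈ 0.0180873
P(defect | x) = 0.0781 / 0.1120368 ≈ 0.697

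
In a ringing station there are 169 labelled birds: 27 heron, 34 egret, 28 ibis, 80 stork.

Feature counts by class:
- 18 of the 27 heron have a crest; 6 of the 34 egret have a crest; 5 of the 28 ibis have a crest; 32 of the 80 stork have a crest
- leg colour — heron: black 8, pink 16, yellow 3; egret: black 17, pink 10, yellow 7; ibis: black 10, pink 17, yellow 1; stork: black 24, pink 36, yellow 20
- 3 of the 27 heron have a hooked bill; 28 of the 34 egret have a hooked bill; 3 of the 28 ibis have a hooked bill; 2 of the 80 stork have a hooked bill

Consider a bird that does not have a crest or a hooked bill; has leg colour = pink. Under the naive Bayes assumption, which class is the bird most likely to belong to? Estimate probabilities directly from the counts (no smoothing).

heron: (27/169) × (9/27) × (16/27) × (24/27) ≈ 0.0280517
egret: (34/169) × (28/34) × (10/34) × (6/34) ≈ 0.00859933
ibis: (28/169) × (23/28) × (17/28) × (25/28) ≈ 0.0737758
stork: (80/169) × (48/80) × (36/80) × (78/80) ≈ 0.124615
Highest score → stork.

stork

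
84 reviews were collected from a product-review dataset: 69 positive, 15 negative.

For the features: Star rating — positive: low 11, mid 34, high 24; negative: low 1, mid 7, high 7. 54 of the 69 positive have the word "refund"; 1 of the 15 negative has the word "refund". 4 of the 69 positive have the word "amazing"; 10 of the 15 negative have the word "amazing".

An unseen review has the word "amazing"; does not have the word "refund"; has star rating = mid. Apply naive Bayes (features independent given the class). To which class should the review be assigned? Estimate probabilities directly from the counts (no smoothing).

negative

positive: (69/84) × (34/69) × (15/69) × (4/69) ≈ 0.00510097
negative: (15/84) × (7/15) × (14/15) × (10/15) ≈ 0.0518519
Highest score → negative.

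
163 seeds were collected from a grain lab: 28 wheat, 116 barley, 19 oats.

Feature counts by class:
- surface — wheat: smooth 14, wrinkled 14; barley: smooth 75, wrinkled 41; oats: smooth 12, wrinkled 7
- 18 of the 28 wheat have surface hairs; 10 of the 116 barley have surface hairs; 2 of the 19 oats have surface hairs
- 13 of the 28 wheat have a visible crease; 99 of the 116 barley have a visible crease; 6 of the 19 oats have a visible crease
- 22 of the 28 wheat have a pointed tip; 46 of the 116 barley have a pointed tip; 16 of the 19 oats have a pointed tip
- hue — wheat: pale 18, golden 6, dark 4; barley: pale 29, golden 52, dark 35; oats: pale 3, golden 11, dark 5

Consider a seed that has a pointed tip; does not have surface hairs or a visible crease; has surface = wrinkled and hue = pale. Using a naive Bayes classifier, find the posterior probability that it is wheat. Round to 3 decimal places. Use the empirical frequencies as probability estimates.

0.548

wheat: (28/163) × (14/28) × (10/28) × (15/28) × (22/28) × (18/28) ≈ 0.00830032
barley: (116/163) × (41/116) × (106/116) × (17/116) × (46/116) × (29/116) ≈ 0.00333945
oats: (19/163) × (7/19) × (17/19) × (13/19) × (16/19) × (3/19) ≈ 0.00349566
P(wheat | x) = 0.00830032 / 0.01513543 ≈ 0.548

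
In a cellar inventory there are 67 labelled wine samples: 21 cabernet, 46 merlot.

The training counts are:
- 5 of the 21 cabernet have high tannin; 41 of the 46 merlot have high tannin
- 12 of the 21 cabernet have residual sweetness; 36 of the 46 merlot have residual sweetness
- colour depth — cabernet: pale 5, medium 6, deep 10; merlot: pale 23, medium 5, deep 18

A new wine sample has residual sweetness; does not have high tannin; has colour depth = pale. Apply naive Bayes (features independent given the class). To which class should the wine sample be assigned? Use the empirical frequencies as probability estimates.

cabernet

cabernet: (21/67) × (16/21) × (12/21) × (5/21) ≈ 0.0324906
merlot: (46/67) × (5/46) × (36/46) × (23/46) ≈ 0.0292018
Highest score → cabernet.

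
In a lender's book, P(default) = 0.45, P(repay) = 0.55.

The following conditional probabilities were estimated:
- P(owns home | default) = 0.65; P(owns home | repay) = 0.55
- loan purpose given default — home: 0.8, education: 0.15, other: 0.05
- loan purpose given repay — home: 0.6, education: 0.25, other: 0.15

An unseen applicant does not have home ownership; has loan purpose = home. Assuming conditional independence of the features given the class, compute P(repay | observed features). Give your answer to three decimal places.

0.541

default: 0.45 × (1−0.65) × 0.8 = 0.126
repay: 0.55 × (1−0.55) × 0.6 = 0.1485
P(repay | x) = 0.1485 / 0.2745 ≈ 0.541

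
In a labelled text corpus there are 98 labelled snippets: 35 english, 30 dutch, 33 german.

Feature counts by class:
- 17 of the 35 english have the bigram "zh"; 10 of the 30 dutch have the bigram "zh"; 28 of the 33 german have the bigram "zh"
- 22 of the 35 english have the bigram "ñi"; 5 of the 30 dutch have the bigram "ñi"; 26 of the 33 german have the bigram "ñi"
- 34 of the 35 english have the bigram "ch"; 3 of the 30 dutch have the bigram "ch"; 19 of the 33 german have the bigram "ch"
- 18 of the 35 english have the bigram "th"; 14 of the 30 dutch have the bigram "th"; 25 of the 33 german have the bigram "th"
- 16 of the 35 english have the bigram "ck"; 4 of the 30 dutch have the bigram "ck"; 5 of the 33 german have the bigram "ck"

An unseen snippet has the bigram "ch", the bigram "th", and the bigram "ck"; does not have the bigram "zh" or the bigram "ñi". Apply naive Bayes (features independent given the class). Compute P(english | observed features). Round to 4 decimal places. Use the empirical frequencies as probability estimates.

0.8978

english: (35/98) × (18/35) × (13/35) × (34/35) × (18/35) × (16/35) ≈ 0.0155808
dutch: (30/98) × (20/30) × (25/30) × (3/30) × (14/30) × (4/30) ≈ 0.0010582
german: (33/98) × (5/33) × (7/33) × (19/33) × (25/33) × (5/33) ≈ 0.000715237
P(english | x) = 0.0155808 / 0.017354237 ≈ 0.8978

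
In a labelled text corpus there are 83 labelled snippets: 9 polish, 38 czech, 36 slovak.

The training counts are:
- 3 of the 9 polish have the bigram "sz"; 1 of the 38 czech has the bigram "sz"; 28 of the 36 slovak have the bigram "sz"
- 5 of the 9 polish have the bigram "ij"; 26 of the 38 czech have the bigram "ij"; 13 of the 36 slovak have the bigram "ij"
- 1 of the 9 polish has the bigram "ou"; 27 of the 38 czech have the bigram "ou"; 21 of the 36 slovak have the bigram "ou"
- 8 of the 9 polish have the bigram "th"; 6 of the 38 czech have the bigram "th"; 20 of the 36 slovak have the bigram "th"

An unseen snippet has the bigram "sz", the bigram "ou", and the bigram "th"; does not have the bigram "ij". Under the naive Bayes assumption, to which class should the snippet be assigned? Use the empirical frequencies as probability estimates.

polish: (9/83) × (3/9) × (4/9) × (1/9) × (8/9) ≈ 0.00158659
czech: (38/83) × (1/38) × (12/38) × (27/38) × (6/38) ≈ 0.000426842
slovak: (36/83) × (28/36) × (23/36) × (21/36) × (20/36) ≈ 0.0698473
Highest score → slovak.

slovak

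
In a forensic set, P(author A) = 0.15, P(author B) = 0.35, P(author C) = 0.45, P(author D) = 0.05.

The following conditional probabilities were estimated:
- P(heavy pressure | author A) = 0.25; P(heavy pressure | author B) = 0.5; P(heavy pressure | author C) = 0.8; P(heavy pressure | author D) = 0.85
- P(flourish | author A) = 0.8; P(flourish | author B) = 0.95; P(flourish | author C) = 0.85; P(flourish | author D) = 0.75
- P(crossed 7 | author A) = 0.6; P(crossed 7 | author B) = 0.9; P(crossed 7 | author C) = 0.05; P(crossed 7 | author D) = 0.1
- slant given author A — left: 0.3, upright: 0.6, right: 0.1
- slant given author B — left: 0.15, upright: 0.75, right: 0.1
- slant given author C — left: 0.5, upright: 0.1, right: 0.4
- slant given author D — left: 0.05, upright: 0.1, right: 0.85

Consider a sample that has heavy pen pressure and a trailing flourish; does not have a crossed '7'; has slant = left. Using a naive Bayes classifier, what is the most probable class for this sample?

author A: 0.15 × 0.25 × 0.8 × (1−0.6) × 0.3 = 0.0036
author B: 0.35 × 0.5 × 0.95 × (1−0.9) × 0.15 = 0.00249375
author C: 0.45 × 0.8 × 0.85 × (1−0.05) × 0.5 = 0.14535
author D: 0.05 × 0.85 × 0.75 × (1−0.1) × 0.05 = 0.001434375
Highest score → author C.

author C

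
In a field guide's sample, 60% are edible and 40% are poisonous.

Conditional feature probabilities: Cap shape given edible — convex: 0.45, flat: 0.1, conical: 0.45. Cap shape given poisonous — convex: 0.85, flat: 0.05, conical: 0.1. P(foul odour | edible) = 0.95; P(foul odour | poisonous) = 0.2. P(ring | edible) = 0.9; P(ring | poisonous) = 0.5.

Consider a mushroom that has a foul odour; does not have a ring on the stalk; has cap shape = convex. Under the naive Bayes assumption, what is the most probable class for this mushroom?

poisonous

edible: 0.6 × 0.45 × 0.95 × (1−0.9) = 0.02565
poisonous: 0.4 × 0.85 × 0.2 × (1−0.5) = 0.034
Highest score → poisonous.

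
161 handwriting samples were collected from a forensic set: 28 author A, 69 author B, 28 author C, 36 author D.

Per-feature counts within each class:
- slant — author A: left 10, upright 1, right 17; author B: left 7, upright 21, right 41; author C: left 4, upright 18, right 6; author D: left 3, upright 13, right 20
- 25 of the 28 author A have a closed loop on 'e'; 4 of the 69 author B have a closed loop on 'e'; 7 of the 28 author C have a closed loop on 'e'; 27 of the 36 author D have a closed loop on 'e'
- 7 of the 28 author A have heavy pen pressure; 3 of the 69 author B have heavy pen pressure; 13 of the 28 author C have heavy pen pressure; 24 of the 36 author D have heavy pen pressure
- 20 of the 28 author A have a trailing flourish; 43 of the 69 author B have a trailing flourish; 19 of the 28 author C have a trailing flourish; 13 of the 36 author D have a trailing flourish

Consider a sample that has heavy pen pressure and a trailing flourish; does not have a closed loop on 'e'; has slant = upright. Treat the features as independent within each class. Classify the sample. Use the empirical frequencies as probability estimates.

author A: (28/161) × (1/28) × (3/28) × (7/28) × (20/28) ≈ 0.000118836
author B: (69/161) × (21/69) × (65/69) × (3/69) × (43/69) ≈ 0.00332927
author C: (28/161) × (18/28) × (21/28) × (13/28) × (19/28) ≈ 0.0264173
author D: (36/161) × (13/36) × (9/36) × (24/36) × (13/36) ≈ 0.00485967
Highest score → author C.

author C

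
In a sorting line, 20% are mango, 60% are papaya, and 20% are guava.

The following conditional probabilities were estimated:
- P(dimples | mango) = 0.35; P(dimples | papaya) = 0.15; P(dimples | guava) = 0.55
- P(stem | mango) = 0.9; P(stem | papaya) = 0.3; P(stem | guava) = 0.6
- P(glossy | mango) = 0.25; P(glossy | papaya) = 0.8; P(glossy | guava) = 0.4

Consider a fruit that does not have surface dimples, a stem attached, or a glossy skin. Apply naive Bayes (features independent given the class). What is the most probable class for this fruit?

papaya

mango: 0.2 × (1−0.35) × (1−0.9) × (1−0.25) = 0.00975
papaya: 0.6 × (1−0.15) × (1−0.3) × (1−0.8) = 0.0714
guava: 0.2 × (1−0.55) × (1−0.6) × (1−0.4) = 0.0216
Highest score → papaya.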